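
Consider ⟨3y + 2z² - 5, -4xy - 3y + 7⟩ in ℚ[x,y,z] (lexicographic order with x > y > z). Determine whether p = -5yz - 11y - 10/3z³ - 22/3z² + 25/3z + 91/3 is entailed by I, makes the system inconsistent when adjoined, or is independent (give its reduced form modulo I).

First compute the reduced Gröbner basis of I by Buchberger's algorithm.
f_1 = 3y + 2z² - 5, LT = y.
f_2 = -4xy - 3y + 7, LT = xy.

S(f_1,f_2): lcm = xy. S = ⅔xz² - 5/3x - ¾y + 7/4.
  reduce S modulo (f_1, f_2):
  remainder ⅔xz² - 5/3x + ½z² + ½ ≠ 0; add h_3 = ⅔xz² - 5/3x + ½z² + ½ to the basis.

The other S-polynomials (S(f_1,h_3), S(f_2,h_3)) all reduce to 0 modulo the current basis, so we have a Gröbner basis.
Inter-reduce: drop elements whose leading term is divisible by another's, tail-reduce, and make monic.
Reduced Gröbner basis: {xz² - 5/2x + ¾z² + ¾, y + ⅔z² - 5/3}.
Label its elements g_1 = xz² - 5/2x + ¾z² + ¾, g_2 = y + ⅔z² - 5/3.

Reduce p = -5yz - 11y - 10/3z³ - 22/3z² + 25/3z + 91/3 modulo G:
  leading term yz: subtract (-5z)·g_2 from -5yz - 11y - 10/3z³ - 22/3z² + 25/3z + 91/3 → -11y - 22/3z² + 91/3
  leading term y: subtract (-11)·g_2 from -11y - 22/3z² + 91/3 → 12
  leading term 1: no divisor's leading term divides it; move 12 to the remainder.
  normal form = 12.
The normal form is nonzero, so p ∉ I. Since p minus its normal form lies in I, I + (p) = I + (r) where r = 12; decide whether this ideal is the whole ring.
Here r = 12 is a nonzero constant, hence a unit: 1 ∈ I + (p), the Gröbner basis of I + (p) is {1}, and the enlarged system has no common solution — adjoining p is inconsistent.

Adjoining -5yz - 11y - 10/3z³ - 22/3z² + 25/3z + 91/3 makes the ideal the whole ring: the system is inconsistent.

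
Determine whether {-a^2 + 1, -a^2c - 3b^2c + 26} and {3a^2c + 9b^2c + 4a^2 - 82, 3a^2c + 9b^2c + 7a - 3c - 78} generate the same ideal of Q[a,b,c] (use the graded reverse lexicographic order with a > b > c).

Equality of ideals is decidable: compute both reduced Gröbner bases (unique for the ordering) and check whether they agree.
Buchberger on the first generating set:
f_1 = -a^2 + 1, LT = a^2.
f_2 = -a^2c - 3b^2c + 26, LT = a^2c.

S(f_1,f_2): lcm = a^2c. S = -3b^2c - c + 26.
  leading term b^2c: no divisor's leading term divides it; move -3b^2c to the remainder.
  leading term c: no divisor's leading term divides it; move -c to the remainder.
  leading term 1: no divisor's leading term divides it; move 26 to the remainder.
  remainder -3b^2c - c + 26 ≠ 0; add g_3 = -3b^2c - c + 26 to the basis.

The other S-polynomials (S(f_1,g_3), S(f_2,g_3)) all reduce to 0 modulo the current basis, so we have a Gröbner basis.
Inter-reduce: drop elements whose leading term is divisible by another's, tail-reduce, and make monic.
Reduced Gröbner basis: {b^2c + 1/3c - 26/3, a^2 - 1}.

Buchberger on the second generating set:
h_1 = 3a^2c + 9b^2c + 4a^2 - 82, LT = a^2c.
h_2 = 3a^2c + 9b^2c + 7a - 3c - 78, LT = a^2c.

S(h_1,h_2): lcm = a^2c. S = 4/3a^2 - 7/3a + c - 4/3.
  leading term a^2: no divisor's leading term divides it; move 4/3a^2 to the remainder.
  leading term a: no divisor's leading term divides it; move -7/3a to the remainder.
  leading term c: no divisor's leading term divides it; move c to the remainder.
  leading term 1: no divisor's leading term divides it; move -4/3 to the remainder.
  remainder 4/3a^2 - 7/3a + c - 4/3 ≠ 0; add k_3 = 4/3a^2 - 7/3a + c - 4/3 to the basis.

S(h_1,k_3): lcm = a^2c. S = 3b^2c + 4/3a^2 + 7/4ac - 3/4c^2 + c - 82/3.
  leading term b^2c: no divisor's leading term divides it; move 3b^2c to the remainder.
  leading term a^2: subtract (1)·k_3 from 4/3a^2 + 7/4ac - 3/4c^2 + c - 82/3 → 7/4ac - 3/4c^2 + 7/3a - 26
  leading term ac: no divisor's leading term divides it; move 7/4ac to the remainder.
  leading term c^2: no divisor's leading term divides it; move -3/4c^2 to the remainder.
  leading term a: no divisor's leading term divides it; move 7/3a to the remainder.
  leading term 1: no divisor's leading term divides it; move -26 to the remainder.
  remainder 3b^2c + 7/4ac - 3/4c^2 + 7/3a - 26 ≠ 0; add k_4 = 3b^2c + 7/4ac - 3/4c^2 + 7/3a - 26 to the basis.

The other S-polynomials (S(h_2,k_3), S(h_1,k_4), S(h_2,k_4), S(k_3,k_4)) all reduce to 0 modulo the current basis, so we have a Gröbner basis.
Inter-reduce: drop elements whose leading term is divisible by another's, tail-reduce, and make monic.
Reduced Gröbner basis: {b^2c + 7/12ac - 1/4c^2 + 7/9a - 26/3, a^2 - 7/4a + 3/4c - 1}.

These differ, so the ideals are not equal.
The same test decides containment: I ⊆ J iff every generator of I reduces to 0 modulo a Gröbner basis of J.

No, the ideals differ.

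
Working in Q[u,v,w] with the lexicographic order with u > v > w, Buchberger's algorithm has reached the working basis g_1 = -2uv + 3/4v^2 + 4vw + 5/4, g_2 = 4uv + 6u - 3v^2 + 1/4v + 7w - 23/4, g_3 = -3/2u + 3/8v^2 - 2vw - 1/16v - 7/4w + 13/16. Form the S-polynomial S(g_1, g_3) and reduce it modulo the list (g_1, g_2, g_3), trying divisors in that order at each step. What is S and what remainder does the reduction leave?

S(g_1, g_3) = 1/4v^3 - 4/3v^2w - 5/12v^2 - 19/6vw + 13/24v - 5/8; remainder on division = 1/4v^3 - 4/3v^2w - 5/12v^2 - 19/6vw + 13/24v - 5/8.

lcm(LM(g_1), LM(g_3)) = uv.
S = (lcm/LT(g_1))·g_1 − (lcm/LT(g_3))·g_3 = 1/4v^3 - 4/3v^2w - 5/12v^2 - 19/6vw + 13/24v - 5/8.
Reduce S modulo (g_1, g_2, g_3) in that order:
  leading term v^3: no divisor's leading term divides it; move 1/4v^3 to the remainder.
  leading term v^2w: no divisor's leading term divides it; move -4/3v^2w to the remainder.
  leading term v^2: no divisor's leading term divides it; move -5/12v^2 to the remainder.
  leading term vw: no divisor's leading term divides it; move -19/6vw to the remainder.
  leading term v: no divisor's leading term divides it; move 13/24v to the remainder.
  leading term 1: no divisor's leading term divides it; move -5/8 to the remainder.
The remainder 1/4v^3 - 4/3v^2w - 5/12v^2 - 19/6vw + 13/24v - 5/8 is nonzero, so it would be added as the next basis element.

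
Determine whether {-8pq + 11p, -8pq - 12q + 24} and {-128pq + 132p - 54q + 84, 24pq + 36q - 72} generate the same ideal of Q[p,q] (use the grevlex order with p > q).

No, the ideals differ.

Equality of ideals is decidable: compute both reduced Gröbner bases (unique for the ordering) and check whether they agree.
Buchberger on the first generating set:
f_1 = -8pq + 11p, LT = pq.
f_2 = -8pq - 12q + 24, LT = pq.

S(f_1,f_2): lcm = pq. S = -11/8p - 3/2q + 3.
  leading term p: no divisor's leading term divides it; move -11/8p to the remainder.
  leading term q: no divisor's leading term divides it; move -3/2q to the remainder.
  leading term 1: no divisor's leading term divides it; move 3 to the remainder.
  remainder -11/8p - 3/2q + 3 ≠ 0; add g_3 = -11/8p - 3/2q + 3 to the basis.

S(f_1,g_3): lcm = pq. S = -12/11q^2 - 11/8p + 24/11q.
  leading term q^2: no divisor's leading term divides it; move -12/11q^2 to the remainder.
  leading term p: subtract (1)·g_3 from -11/8p + 24/11q → 81/22q - 3
  leading term q: no divisor's leading term divides it; move 81/22q to the remainder.
  leading term 1: no divisor's leading term divides it; move -3 to the remainder.
  remainder -12/11q^2 + 81/22q - 3 ≠ 0; add g_4 = -12/11q^2 + 81/22q - 3 to the basis.

The other S-polynomials (S(f_2,g_3), S(f_1,g_4), S(f_2,g_4), S(g_3,g_4)) all reduce to 0 modulo the current basis, so we have a Gröbner basis.
Inter-reduce: drop elements whose leading term is divisible by another's, tail-reduce, and make monic.
Reduced Gröbner basis: {q^2 - 27/8q + 11/4, p + 12/11q - 24/11}.

Buchberger on the second generating set:
h_1 = -128pq + 132p - 54q + 84, LT = pq.
h_2 = 24pq + 36q - 72, LT = pq.

S(h_1,h_2): lcm = pq. S = -33/32p - 69/64q + 75/32.
  leading term p: no divisor's leading term divides it; move -33/32p to the remainder.
  leading term q: no divisor's leading term divides it; move -69/64q to the remainder.
  leading term 1: no divisor's leading term divides it; move 75/32 to the remainder.
  remainder -33/32p - 69/64q + 75/32 ≠ 0; add k_3 = -33/32p - 69/64q + 75/32 to the basis.

S(h_1,k_3): lcm = pq. S = -23/22q^2 - 33/32p + 1897/704q - 21/32.
  leading term q^2: no divisor's leading term divides it; move -23/22q^2 to the remainder.
  leading term p: subtract (1)·k_3 from -33/32p + 1897/704q - 21/32 → 83/22q - 3
  leading term q: no divisor's leading term divides it; move 83/22q to the remainder.
  leading term 1: no divisor's leading term divides it; move -3 to the remainder.
  remainder -23/22q^2 + 83/22q - 3 ≠ 0; add k_4 = -23/22q^2 + 83/22q - 3 to the basis.

The other S-polynomials (S(h_2,k_3), S(h_1,k_4), S(h_2,k_4), S(k_3,k_4)) all reduce to 0 modulo the current basis, so we have a Gröbner basis.
Inter-reduce: drop elements whose leading term is divisible by another's, tail-reduce, and make monic.
Reduced Gröbner basis: {q^2 - 83/23q + 66/23, p + 23/22q - 25/11}.

Since the reduced bases disagree, the two ideals are not the same.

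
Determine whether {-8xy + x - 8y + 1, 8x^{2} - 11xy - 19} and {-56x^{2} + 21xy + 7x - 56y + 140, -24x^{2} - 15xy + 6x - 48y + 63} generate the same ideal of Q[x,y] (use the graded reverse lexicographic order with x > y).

Yes, the ideals are equal.

Since reduced Gröbner bases are canonical representatives of ideals under a given ordering, it suffices to compute and compare them.
Buchberger on the first generating set:
f_1 = -8xy + x - 8y + 1, LT = xy.
f_2 = 8x^{2} - 11xy - 19, LT = x^{2}.

S(f_1,f_2): lcm = x^{2}y. S = \tfrac{11}{8}xy^{2} - \tfrac{1}{8}x^{2} + xy - \tfrac{1}{8}x + \tfrac{19}{8}y.
  reduce S modulo (f_1, f_2):
  remainder -\tfrac{11}{8}y^{2} + \tfrac{99}{64}y - \tfrac{11}{64} ≠ 0; add g_3 = -\tfrac{11}{8}y^{2} + \tfrac{99}{64}y - \tfrac{11}{64} to the basis.

The other S-polynomials (S(f_1,g_3), S(f_2,g_3)) all reduce to 0 modulo the current basis, so we have a Gröbner basis.
Inter-reduce: drop elements whose leading term is divisible by another's, tail-reduce, and make monic.
Reduced Gröbner basis: {x^{2} - \tfrac{11}{64}x + \tfrac{11}{8}y - \tfrac{163}{64}, xy - \tfrac{1}{8}x + y - \tfrac{1}{8}, y^{2} - \tfrac{9}{8}y + \tfrac{1}{8}}.

Buchberger on the second generating set:
h_1 = -56x^{2} + 21xy + 7x - 56y + 140, LT = x^{2}.
h_2 = -24x^{2} - 15xy + 6x - 48y + 63, LT = x^{2}.

S(h_1,h_2): lcm = x^{2}. S = -xy + \tfrac{1}{8}x - y + \tfrac{1}{8}.
  reduce S modulo (h_1, h_2):
  remainder -xy + \tfrac{1}{8}x - y + \tfrac{1}{8} ≠ 0; add k_3 = -xy + \tfrac{1}{8}x - y + \tfrac{1}{8} to the basis.

S(h_1,k_3): lcm = x^{2}y. S = -\tfrac{3}{8}xy^{2} + \tfrac{1}{8}x^{2} - \tfrac{9}{8}xy + y^{2} + \tfrac{1}{8}x - \tfrac{5}{2}y.
  reduce S modulo (h_1, h_2, k_3):
  remainder \tfrac{11}{8}y^{2} - \tfrac{99}{64}y + \tfrac{11}{64} ≠ 0; add k_4 = \tfrac{11}{8}y^{2} - \tfrac{99}{64}y + \tfrac{11}{64} to the basis.

The other S-polynomials (S(h_2,k_3), S(h_1,k_4), S(h_2,k_4), S(k_3,k_4)) all reduce to 0 modulo the current basis, so we have a Gröbner basis.
Inter-reduce: drop elements whose leading term is divisible by another's, tail-reduce, and make monic.
Reduced Gröbner basis: {x^{2} - \tfrac{11}{64}x + \tfrac{11}{8}y - \tfrac{163}{64}, xy - \tfrac{1}{8}x + y - \tfrac{1}{8}, y^{2} - \tfrac{9}{8}y + \tfrac{1}{8}}.

Same reduced basis, so the two generating sets span the same ideal.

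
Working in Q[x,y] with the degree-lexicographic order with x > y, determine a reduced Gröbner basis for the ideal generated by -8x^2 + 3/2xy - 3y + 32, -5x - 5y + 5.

f_1 = -8x^2 + 3/2xy - 3y + 32, LT = x^2.
f_2 = -5x - 5y + 5, LT = x.

S(f_1,f_2): lcm = x^2. S = -19/16xy + x + 3/8y - 4.
  reduce S modulo (f_1, f_2):
  remainder 19/16y^2 - 29/16y - 3 ≠ 0; add g_3 = 19/16y^2 - 29/16y - 3 to the basis.

The other S-polynomials (S(f_1,g_3), S(f_2,g_3)) all reduce to 0 modulo the current basis, so we have a Gröbner basis.
Inter-reduce: drop elements whose leading term is divisible by another's, tail-reduce, and make monic.

G = {y^2 - 29/19y - 48/19, x + y - 1}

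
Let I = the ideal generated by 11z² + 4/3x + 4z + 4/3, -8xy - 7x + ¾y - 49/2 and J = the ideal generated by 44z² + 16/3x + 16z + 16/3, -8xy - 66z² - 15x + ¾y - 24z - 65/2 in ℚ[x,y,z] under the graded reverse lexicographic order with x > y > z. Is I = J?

Two ideals are equal iff their reduced Gröbner bases coincide (the reduced basis is unique for a fixed ordering).
Buchberger on the first generating set:
f_1 = 11z² + 4/3x + 4z + 4/3, LT = z².
f_2 = -8xy - 7x + ¾y - 49/2, LT = xy.

The S-polynomials (S(f_1,f_2)) all reduce to 0 modulo the current basis, so we have a Gröbner basis.
Inter-reduce: drop elements whose leading term is divisible by another's, tail-reduce, and make monic.
Reduced Gröbner basis: {xy + ⅞x - 3/32y + 49/16, z² + 4/33x + 4/11z + 4/33}.

Buchberger on the second generating set:
h_1 = 44z² + 16/3x + 16z + 16/3, LT = z².
h_2 = -8xy - 66z² - 15x + ¾y - 24z - 65/2, LT = xy.

The S-polynomials (S(h_1,h_2)) all reduce to 0 modulo the current basis, so we have a Gröbner basis.
Inter-reduce: drop elements whose leading term is divisible by another's, tail-reduce, and make monic.
Reduced Gröbner basis: {xy + ⅞x - 3/32y + 49/16, z² + 4/33x + 4/11z + 4/33}.

These coincide, so the ideals are equal.

Yes, the ideals are equal.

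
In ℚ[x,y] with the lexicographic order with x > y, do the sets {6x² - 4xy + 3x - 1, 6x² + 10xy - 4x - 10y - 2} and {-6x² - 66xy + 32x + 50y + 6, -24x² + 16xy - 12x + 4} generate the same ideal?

Equality of ideals is decidable: compute both reduced Gröbner bases (unique for the ordering) and check whether they agree.
Buchberger on the first generating set:
f_1 = 6x² - 4xy + 3x - 1, LT = x².
f_2 = 6x² + 10xy - 4x - 10y - 2, LT = x².

S(f_1,f_2): lcm = x². S = -7/3xy + 7/6x + 5/3y + ⅙.
  leading term xy: no divisor's leading term divides it; move -7/3xy to the remainder.
  leading term x: no divisor's leading term divides it; move 7/6x to the remainder.
  leading term y: no divisor's leading term divides it; move 5/3y to the remainder.
  leading term 1: no divisor's leading term divides it; move ⅙ to the remainder.
  remainder -7/3xy + 7/6x + 5/3y + ⅙ ≠ 0; add g_3 = -7/3xy + 7/6x + 5/3y + ⅙ to the basis.

S(f_1,g_3): lcm = x²y. S = ½x² - ⅔xy² + 17/14xy + 1/14x - ⅙y.
  leading term x²: subtract (1/12)·f_1 from ½x² - ⅔xy² + 17/14xy + 1/14x - ⅙y → -⅔xy² + 65/42xy - 5/28x - ⅙y + 1/12
  leading term xy²: subtract (2/7y)·g_3 from -⅔xy² + 65/42xy - 5/28x - ⅙y + 1/12 → 17/14xy - 5/28x - 10/21y² - 3/14y + 1/12
  leading term xy: subtract (-51/98)·g_3 from 17/14xy - 5/28x - 10/21y² - 3/14y + 1/12 → 3/7x - 10/21y² + 32/49y + 25/147
  leading term x: no divisor's leading term divides it; move 3/7x to the remainder.
  leading term y²: no divisor's leading term divides it; move -10/21y² to the remainder.
  leading term y: no divisor's leading term divides it; move 32/49y to the remainder.
  leading term 1: no divisor's leading term divides it; move 25/147 to the remainder.
  remainder 3/7x - 10/21y² + 32/49y + 25/147 ≠ 0; add g_4 = 3/7x - 10/21y² + 32/49y + 25/147 to the basis.

S(g_3,g_4): lcm = xy. S = -½x + 10/9y³ - 32/21y² - 10/9y - 1/14.
  leading term x: subtract (-7/6)·g_4 from -½x + 10/9y³ - 32/21y² - 10/9y - 1/14 → 10/9y³ - 131/63y² - 22/63y + 8/63
  leading term y³: no divisor's leading term divides it; move 10/9y³ to the remainder.
  leading term y²: no divisor's leading term divides it; move -131/63y² to the remainder.
  leading term y: no divisor's leading term divides it; move -22/63y to the remainder.
  leading term 1: no divisor's leading term divides it; move 8/63 to the remainder.
  remainder 10/9y³ - 131/63y² - 22/63y + 8/63 ≠ 0; add g_5 = 10/9y³ - 131/63y² - 22/63y + 8/63 to the basis.

The other S-polynomials (S(f_2,g_3), S(f_1,g_4), S(f_2,g_4), S(f_1,g_5), S(f_2,g_5), S(g_3,g_5), S(g_4,g_5)) all reduce to 0 modulo the current basis, so we have a Gröbner basis.
Inter-reduce: drop elements whose leading term is divisible by another's, tail-reduce, and make monic.
Reduced Gröbner basis: {x - 10/9y² + 32/21y + 25/63, y³ - 131/70y² - 11/35y + 4/35}.

Buchberger on the second generating set:
h_1 = -6x² - 66xy + 32x + 50y + 6, LT = x².
h_2 = -24x² + 16xy - 12x + 4, LT = x².

S(h_1,h_2): lcm = x². S = 35/3xy - 35/6x - 25/3y - ⅚.
  leading term xy: no divisor's leading term divides it; move 35/3xy to the remainder.
  leading term x: no divisor's leading term divides it; move -35/6x to the remainder.
  leading term y: no divisor's leading term divides it; move -25/3y to the remainder.
  leading term 1: no divisor's leading term divides it; move -⅚ to the remainder.
  remainder 35/3xy - 35/6x - 25/3y - ⅚ ≠ 0; add k_3 = 35/3xy - 35/6x - 25/3y - ⅚ to the basis.

S(h_1,k_3): lcm = x²y. S = ½x² + 11xy² - 97/21xy + 1/14x - 25/3y² - y.
  leading term x²: subtract (-1/12)·h_1 from ½x² + 11xy² - 97/21xy + 1/14x - 25/3y² - y → 11xy² - 425/42xy + 115/42x - 25/3y² + 19/6y + ½
  leading term xy²: subtract (33/35y)·k_3 from 11xy² - 425/42xy + 115/42x - 25/3y² + 19/6y + ½ → -97/21xy + 115/42x - 10/21y² + 83/21y + ½
  leading term xy: subtract (-97/245)·k_3 from -97/21xy + 115/42x - 10/21y² + 83/21y + ½ → 3/7x - 10/21y² + 32/49y + 25/147
  leading term x: no divisor's leading term divides it; move 3/7x to the remainder.
  leading term y²: no divisor's leading term divides it; move -10/21y² to the remainder.
  leading term y: no divisor's leading term divides it; move 32/49y to the remainder.
  leading term 1: no divisor's leading term divides it; move 25/147 to the remainder.
  remainder 3/7x - 10/21y² + 32/49y + 25/147 ≠ 0; add k_4 = 3/7x - 10/21y² + 32/49y + 25/147 to the basis.

S(k_3,k_4): lcm = xy. S = -½x + 10/9y³ - 32/21y² - 10/9y - 1/14.
  leading term x: subtract (-7/6)·k_4 from -½x + 10/9y³ - 32/21y² - 10/9y - 1/14 → 10/9y³ - 131/63y² - 22/63y + 8/63
  leading term y³: no divisor's leading term divides it; move 10/9y³ to the remainder.
  leading term y²: no divisor's leading term divides it; move -131/63y² to the remainder.
  leading term y: no divisor's leading term divides it; move -22/63y to the remainder.
  leading term 1: no divisor's leading term divides it; move 8/63 to the remainder.
  remainder 10/9y³ - 131/63y² - 22/63y + 8/63 ≠ 0; add k_5 = 10/9y³ - 131/63y² - 22/63y + 8/63 to the basis.

The other S-polynomials (S(h_2,k_3), S(h_1,k_4), S(h_2,k_4), S(h_1,k_5), S(h_2,k_5), S(k_3,k_5), S(k_4,k_5)) all reduce to 0 modulo the current basis, so we have a Gröbner basis.
Inter-reduce: drop elements whose leading term is divisible by another's, tail-reduce, and make monic.
Reduced Gröbner basis: {x - 10/9y² + 32/21y + 25/63, y³ - 131/70y² - 11/35y + 4/35}.

These coincide, so the ideals are equal.

Yes, the ideals are equal.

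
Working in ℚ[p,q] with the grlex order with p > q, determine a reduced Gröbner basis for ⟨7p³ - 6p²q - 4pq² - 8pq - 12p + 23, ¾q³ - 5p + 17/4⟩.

Buchberger's algorithm terminates because the ascending chain of leading-term ideals stabilizes.

f_1 = 7p³ - 6p²q - 4pq² - 8pq - 12p + 23, LT = p³.
f_2 = ¾q³ - 5p + 17/4, LT = q³.

S(f_1,f_2): leading monomials are coprime, so the S-polynomial reduces to 0 (Buchberger's first criterion).
Every S-polynomial of the final basis reduces to 0, so we have a Gröbner basis.

G = {p³ - 6/7p²q - 4/7pq² - 8/7pq - 12/7p + 23/7, q³ - 20/3p + 17/3}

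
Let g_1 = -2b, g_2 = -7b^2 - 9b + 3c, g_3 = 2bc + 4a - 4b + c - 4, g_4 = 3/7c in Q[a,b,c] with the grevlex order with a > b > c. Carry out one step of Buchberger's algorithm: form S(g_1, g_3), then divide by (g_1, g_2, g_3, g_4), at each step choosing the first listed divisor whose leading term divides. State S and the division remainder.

lcm(LM(g_1), LM(g_3)) = bc.
S = (lcm/LT(g_1))·g_1 − (lcm/LT(g_3))·g_3 = -2a + 2b - 1/2c + 2.
Reduce S modulo (g_1, g_2, g_3, g_4) in that order:
  leading term a: no divisor's leading term divides it; move -2a to the remainder.
  leading term b: subtract (-1)·g_1 from 2b - 1/2c + 2 → -1/2c + 2
  leading term c: subtract (-7/6)·g_4 from -1/2c + 2 → 2
  leading term 1: no divisor's leading term divides it; move 2 to the remainder.
The remainder -2a + 2 is nonzero, so it would be added as the next basis element.

S(g_1, g_3) = -2a + 2b - 1/2c + 2; remainder on division = -2a + 2.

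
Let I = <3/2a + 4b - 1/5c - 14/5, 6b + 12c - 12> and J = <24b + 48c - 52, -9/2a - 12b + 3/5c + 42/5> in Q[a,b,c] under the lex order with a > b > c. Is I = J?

No, the ideals differ.

Since reduced Gröbner bases are canonical representatives of ideals under a given ordering, it suffices to compute and compare them.
Buchberger on the first generating set:
f_1 = 3/2a + 4b - 1/5c - 14/5, LT = a.
f_2 = 6b + 12c - 12, LT = b.

The S-polynomials (S(f_1,f_2)) all reduce to 0 modulo the current basis, so we have a Gröbner basis.
Inter-reduce: drop elements whose leading term is divisible by another's, tail-reduce, and make monic.
Reduced Gröbner basis: {a - 82/15c + 52/15, b + 2c - 2}.

Buchberger on the second generating set:
h_1 = 24b + 48c - 52, LT = b.
h_2 = -9/2a - 12b + 3/5c + 42/5, LT = a.

The S-polynomials (S(h_1,h_2)) all reduce to 0 modulo the current basis, so we have a Gröbner basis.
Inter-reduce: drop elements whose leading term is divisible by another's, tail-reduce, and make monic.
Reduced Gröbner basis: {a - 82/15c + 176/45, b + 2c - 13/6}.

Since the reduced bases disagree, the two ideals are not the same.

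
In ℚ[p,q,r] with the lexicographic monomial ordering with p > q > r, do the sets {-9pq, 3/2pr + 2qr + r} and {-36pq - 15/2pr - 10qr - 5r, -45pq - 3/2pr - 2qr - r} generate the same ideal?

Yes, the ideals are equal.

Equality of ideals is decidable: compute both reduced Gröbner bases (unique for the ordering) and check whether they agree.
Buchberger on the first generating set:
f_1 = -9pq, LT = pq.
f_2 = 3/2pr + 2qr + r, LT = pr.

S(f_1,f_2): lcm = pqr. S = -4/3q²r - ⅔qr.
  leading term q²r: no divisor's leading term divides it; move -4/3q²r to the remainder.
  leading term qr: no divisor's leading term divides it; move -⅔qr to the remainder.
  remainder -4/3q²r - ⅔qr ≠ 0; add g_3 = -4/3q²r - ⅔qr to the basis.

The other S-polynomials (S(f_1,g_3), S(f_2,g_3)) all reduce to 0 modulo the current basis, so we have a Gröbner basis.
Inter-reduce: drop elements whose leading term is divisible by another's, tail-reduce, and make monic.
Reduced Gröbner basis: {pq, pr + 4/3qr + ⅔r, q²r + ½qr}.

Buchberger on the second generating set:
h_1 = -36pq - 15/2pr - 10qr - 5r, LT = pq.
h_2 = -45pq - 3/2pr - 2qr - r, LT = pq.

S(h_1,h_2): lcm = pq. S = 7/40pr + 7/30qr + 7/60r.
  leading term pr: no divisor's leading term divides it; move 7/40pr to the remainder.
  leading term qr: no divisor's leading term divides it; move 7/30qr to the remainder.
  leading term r: no divisor's leading term divides it; move 7/60r to the remainder.
  remainder 7/40pr + 7/30qr + 7/60r ≠ 0; add k_3 = 7/40pr + 7/30qr + 7/60r to the basis.

S(h_1,k_3): lcm = pqr. S = 5/24pr² - 4/3q²r + 5/18qr² - ⅔qr + 5/36r².
  leading term pr²: subtract (25/21r)·k_3 from 5/24pr² - 4/3q²r + 5/18qr² - ⅔qr + 5/36r² → -4/3q²r - ⅔qr
  leading term q²r: no divisor's leading term divides it; move -4/3q²r to the remainder.
  leading term qr: no divisor's leading term divides it; move -⅔qr to the remainder.
  remainder -4/3q²r - ⅔qr ≠ 0; add k_4 = -4/3q²r - ⅔qr to the basis.

The other S-polynomials (S(h_2,k_3), S(h_1,k_4), S(h_2,k_4), S(k_3,k_4)) all reduce to 0 modulo the current basis, so we have a Gröbner basis.
Inter-reduce: drop elements whose leading term is divisible by another's, tail-reduce, and make monic.
Reduced Gröbner basis: {pq, pr + 4/3qr + ⅔r, q²r + ½qr}.

Same reduced basis, so the two generating sets span the same ideal.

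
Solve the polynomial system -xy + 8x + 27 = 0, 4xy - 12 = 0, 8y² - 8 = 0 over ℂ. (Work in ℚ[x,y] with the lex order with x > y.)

{(-3, -1)}

Compute a lex Gröbner basis by Buchberger's algorithm.
f_1 = -xy + 8x + 27, LT = xy.
f_2 = 4xy - 12, LT = xy.
f_3 = 8y² - 8, LT = y².

S(f_1,f_2): lcm = xy. S = -8x - 24.
  leading term x: no divisor's leading term divides it; move -8x to the remainder.
  leading term 1: no divisor's leading term divides it; move -24 to the remainder.
  remainder -8x - 24 ≠ 0; add h_4 = -8x - 24 to the basis.

S(f_1,f_3): lcm = xy². S = -8xy + x - 27y.
  leading term xy: subtract (8)·f_1 from -8xy + x - 27y → -63x - 27y - 216
  leading term x: subtract (63/8)·h_4 from -63x - 27y - 216 → -27y - 27
  leading term y: no divisor's leading term divides it; move -27y to the remainder.
  leading term 1: no divisor's leading term divides it; move -27 to the remainder.
  remainder -27y - 27 ≠ 0; add h_5 = -27y - 27 to the basis.

S(f_2,f_3): lcm = xy². S = x - 3y.
  leading term x: subtract (-⅛)·h_4 from x - 3y → -3y - 3
  leading term y: subtract (1/9)·h_5 from -3y - 3 → 0
  remainder 0.

S(f_1,h_4): lcm = xy. S = -8x - 3y - 27.
  leading term x: subtract (1)·h_4 from -8x - 3y - 27 → -3y - 3
  leading term y: subtract (1/9)·h_5 from -3y - 3 → 0
  remainder 0.

S(f_2,h_4): lcm = xy. S = -3y - 3.
  leading term y: subtract (1/9)·h_5 from -3y - 3 → 0
  remainder 0.

S(f_3,h_4): leading monomials are coprime, so the S-polynomial reduces to 0 (Buchberger's first criterion).
S(f_1,h_5): lcm = xy. S = -9x - 27.
  leading term x: subtract (9/8)·h_4 from -9x - 27 → 0
  remainder 0.

S(f_2,h_5): lcm = xy. S = -x - 3.
  leading term x: subtract (⅛)·h_4 from -x - 3 → 0
  remainder 0.

S(f_3,h_5): lcm = y². S = -y - 1.
  leading term y: subtract (1/27)·h_5 from -y - 1 → 0
  remainder 0.

S(h_4,h_5): leading monomials are coprime, so the S-polynomial reduces to 0 (Buchberger's first criterion).
Every S-polynomial of the final basis reduces to 0, so we have a Gröbner basis.
Inter-reduce: drop elements whose leading term is divisible by another's, tail-reduce, and make monic.
Reduced Gröbner basis: {x + 3, y + 1}.

From the last basis element, y + 1 = 0, so y takes values in {-1}. Each choice, substituted upward through the basis, yields the corresponding point(s) of the solution set.
  y = -1: the earlier basis element becomes x + 3 = 0, giving x = -3 — point (-3, -1).
Zero-dimensionality of the ideal guarantees finitely many solutions over ℂ.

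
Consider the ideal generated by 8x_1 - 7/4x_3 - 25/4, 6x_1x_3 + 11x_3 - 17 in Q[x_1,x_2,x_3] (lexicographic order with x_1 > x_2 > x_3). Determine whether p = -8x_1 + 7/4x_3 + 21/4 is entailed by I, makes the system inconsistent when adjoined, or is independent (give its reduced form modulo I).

First compute the reduced Gröbner basis of I by Buchberger's algorithm.
f_1 = 8x_1 - 7/4x_3 - 25/4, LT = x_1.
f_2 = 6x_1x_3 + 11x_3 - 17, LT = x_1x_3.

S(f_1,f_2): lcm = x_1x_3. S = -7/32x_3^2 - 251/96x_3 + 17/6.
  reduce S modulo (f_1, f_2):
  remainder -7/32x_3^2 - 251/96x_3 + 17/6 ≠ 0; add h_3 = -7/32x_3^2 - 251/96x_3 + 17/6 to the basis.

The other S-polynomials (S(f_1,h_3), S(f_2,h_3)) all reduce to 0 modulo the current basis, so we have a Gröbner basis.
Inter-reduce: drop elements whose leading term is divisible by another's, tail-reduce, and make monic.
Reduced Gröbner basis: {x_1 - 7/32x_3 - 25/32, x_3^2 + 251/21x_3 - 272/21}.
Label its elements g_1 = x_1 - 7/32x_3 - 25/32, g_2 = x_3^2 + 251/21x_3 - 272/21.

Reduce p = -8x_1 + 7/4x_3 + 21/4 modulo G:
  leading term x_1: subtract (-8)·g_1 from -8x_1 + 7/4x_3 + 21/4 → -1
  leading term 1: no divisor's leading term divides it; move -1 to the remainder.
  normal form = -1.
The normal form is nonzero, so p ∉ I. Since p minus its normal form lies in I, I + (p) = I + (r) where r = -1; decide whether this ideal is the whole ring.
Here r = -1 is a nonzero constant, hence a unit: 1 ∈ I + (p), the Gröbner basis of I + (p) is {1}, and the enlarged system has no common solution — adjoining p is inconsistent.

The remainder on division by a Gröbner basis is unique — it is the normal form.

Adjoining -8x_1 + 7/4x_3 + 21/4 makes the ideal the whole ring: the system is inconsistent.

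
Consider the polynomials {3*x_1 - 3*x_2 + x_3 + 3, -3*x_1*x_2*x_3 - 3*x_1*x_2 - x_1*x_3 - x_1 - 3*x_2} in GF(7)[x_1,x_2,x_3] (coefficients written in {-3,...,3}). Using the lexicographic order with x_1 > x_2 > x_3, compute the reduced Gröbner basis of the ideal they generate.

f_1 = 3*x_1 - 3*x_2 + x_3 + 3, LT = x_1.
f_2 = -3*x_1*x_2*x_3 - 3*x_1*x_2 - x_1*x_3 - x_1 - 3*x_2, LT = x_1*x_2*x_3.

S(f_1,f_2): lcm = x_1*x_2*x_3. S = -x_1*x_2 + 2*x_1*x_3 + 2*x_1 - x_2**2*x_3 - 2*x_2*x_3**2 + x_2*x_3 - x_2.
  reduce S modulo (f_1, f_2):
  remainder -x_2**2*x_3 - x_2**2 - 2*x_2*x_3**2 + x_2*x_3 + 2*x_2 - 3*x_3**2 + 2*x_3 - 2 ≠ 0; add g_3 = -x_2**2*x_3 - x_2**2 - 2*x_2*x_3**2 + x_2*x_3 + 2*x_2 - 3*x_3**2 + 2*x_3 - 2 to the basis.

The other S-polynomials (S(f_1,g_3), S(f_2,g_3)) all reduce to 0 modulo the current basis, so we have a Gröbner basis.
Inter-reduce: drop elements whose leading term is divisible by another's, tail-reduce, and make monic.

G = {x_1 - x_2 - 2*x_3 + 1, x_2**2*x_3 + x_2**2 + 2*x_2*x_3**2 - x_2*x_3 - 2*x_2 + 3*x_3**2 - 2*x_3 + 2}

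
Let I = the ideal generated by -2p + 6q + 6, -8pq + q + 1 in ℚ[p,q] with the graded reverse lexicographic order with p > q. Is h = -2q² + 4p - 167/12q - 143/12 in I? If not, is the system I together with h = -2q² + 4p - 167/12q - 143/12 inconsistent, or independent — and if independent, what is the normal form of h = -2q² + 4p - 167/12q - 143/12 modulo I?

-2q² + 4p - 167/12q - 143/12 lies in I (it reduces to 0).

First compute the reduced Gröbner basis of I by Buchberger's algorithm.
f_1 = -2p + 6q + 6, LT = p.
f_2 = -8pq + q + 1, LT = pq.

S(f_1,f_2): lcm = pq. S = -3q² - 23/8q + ⅛.
  reduce S modulo (f_1, f_2):
  remainder -3q² - 23/8q + ⅛ ≠ 0; add k_3 = -3q² - 23/8q + ⅛ to the basis.

The other S-polynomials (S(f_1,k_3), S(f_2,k_3)) all reduce to 0 modulo the current basis, so we have a Gröbner basis.
Inter-reduce: drop elements whose leading term is divisible by another's, tail-reduce, and make monic.
Reduced Gröbner basis: {q² + 23/24q - 1/24, p - 3q - 3}.
Label its elements g_1 = q² + 23/24q - 1/24, g_2 = p - 3q - 3.

Reduce h = -2q² + 4p - 167/12q - 143/12 modulo G:
  leading term q²: subtract (-2)·g_1 from -2q² + 4p - 167/12q - 143/12 → 4p - 12q - 12
  leading term p: subtract (4)·g_2 from 4p - 12q - 12 → 0
  normal form = 0.
Since the normal form is 0, h ∈ I.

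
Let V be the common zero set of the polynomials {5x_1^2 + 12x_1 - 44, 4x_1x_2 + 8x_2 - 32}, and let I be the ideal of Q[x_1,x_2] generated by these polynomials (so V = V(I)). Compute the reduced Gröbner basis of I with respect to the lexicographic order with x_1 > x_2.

G = {x_1 - 6/5x_2 + 2/5, x_2^2 + 4/3x_2 - 20/3}

f_1 = 5x_1^2 + 12x_1 - 44, LT = x_1^2.
f_2 = 4x_1x_2 + 8x_2 - 32, LT = x_1x_2.

S(f_1,f_2): lcm = x_1^2x_2. S = 2/5x_1x_2 + 8x_1 - 44/5x_2.
  reduce S modulo (f_1, f_2):
  remainder 8x_1 - 48/5x_2 + 16/5 ≠ 0; add g_3 = 8x_1 - 48/5x_2 + 16/5 to the basis.

S(f_2,g_3): lcm = x_1x_2. S = 6/5x_2^2 + 8/5x_2 - 8.
  reduce S modulo (f_1, f_2, g_3):
  remainder 6/5x_2^2 + 8/5x_2 - 8 ≠ 0; add g_4 = 6/5x_2^2 + 8/5x_2 - 8 to the basis.

The other S-polynomials (S(f_1,g_3), S(f_1,g_4), S(f_2,g_4), S(g_3,g_4)) all reduce to 0 modulo the current basis, so we have a Gröbner basis.
Inter-reduce: drop elements whose leading term is divisible by another's, tail-reduce, and make monic.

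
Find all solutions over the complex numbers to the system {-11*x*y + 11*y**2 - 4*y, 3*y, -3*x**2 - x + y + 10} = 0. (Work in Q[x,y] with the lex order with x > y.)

{(-2, 0), (5/3, 0)}

Compute a lex Gröbner basis by Buchberger's algorithm.
f_1 = -11*x*y + 11*y**2 - 4*y, LT = x*y.
f_2 = 3*y, LT = y.
f_3 = -3*x**2 - x + y + 10, LT = x**2.

The S-polynomials (S(f_1,f_2), S(f_1,f_3), S(f_2,f_3)) all reduce to 0 modulo the current basis, so we have a Gröbner basis.
Inter-reduce: drop elements whose leading term is divisible by another's, tail-reduce, and make monic.
Reduced Gröbner basis: {x**2 + 1/3*x - 10/3, y}.

The lex basis is triangular: the last element involves only y. Solving y = 0 gives y ∈ {0}; substituting each value into the earlier elements determines the remaining variables.
  y = 0: the earlier basis element becomes x**2 + 1/3*x - 10/3 = 0, giving x = -2, 5/3 — points (-2, 0), (5/3, 0).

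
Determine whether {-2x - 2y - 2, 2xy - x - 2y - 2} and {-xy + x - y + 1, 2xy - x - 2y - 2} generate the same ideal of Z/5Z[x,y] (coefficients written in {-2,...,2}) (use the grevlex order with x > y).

No, the ideals differ.

For a fixed monomial order, each ideal has a unique reduced Gröbner basis; comparing bases decides equality.
Buchberger on the first generating set:
f_1 = -2x - 2y - 2, LT = x.
f_2 = 2xy - x - 2y - 2, LT = xy.

S(f_1,f_2): lcm = xy. S = y^2 - 2x + 2y + 1.
  leading term y^2: no divisor's leading term divides it; move y^2 to the remainder.
  leading term x: subtract (1)·f_1 from -2x + 2y + 1 → -y - 2
  leading term y: no divisor's leading term divides it; move -y to the remainder.
  leading term 1: no divisor's leading term divides it; move -2 to the remainder.
  remainder y^2 - y - 2 ≠ 0; add g_3 = y^2 - y - 2 to the basis.

The other S-polynomials (S(f_1,g_3), S(f_2,g_3)) all reduce to 0 modulo the current basis, so we have a Gröbner basis.
Inter-reduce: drop elements whose leading term is divisible by another's, tail-reduce, and make monic.
Reduced Gröbner basis: {y^2 - y - 2, x + y + 1}.

Buchberger on the second generating set:
h_1 = -xy + x - y + 1, LT = xy.
h_2 = 2xy - x - 2y - 2, LT = xy.

S(h_1,h_2): lcm = xy. S = 2x + 2y.
  leading term x: no divisor's leading term divides it; move 2x to the remainder.
  leading term y: no divisor's leading term divides it; move 2y to the remainder.
  remainder 2x + 2y ≠ 0; add k_3 = 2x + 2y to the basis.

S(h_1,k_3): lcm = xy. S = -y^2 - x + y - 1.
  leading term y^2: no divisor's leading term divides it; move -y^2 to the remainder.
  leading term x: subtract (2)·k_3 from -x + y - 1 → 2y - 1
  leading term y: no divisor's leading term divides it; move 2y to the remainder.
  leading term 1: no divisor's leading term divides it; move -1 to the remainder.
  remainder -y^2 + 2y - 1 ≠ 0; add k_4 = -y^2 + 2y - 1 to the basis.

The other S-polynomials (S(h_2,k_3), S(h_1,k_4), S(h_2,k_4), S(k_3,k_4)) all reduce to 0 modulo the current basis, so we have a Gröbner basis.
Inter-reduce: drop elements whose leading term is divisible by another's, tail-reduce, and make monic.
Reduced Gröbner basis: {y^2 - 2y + 1, x + y}.

The bases are distinct; the ideals are different.
The same test decides containment: I ⊆ J iff every generator of I reduces to 0 modulo a Gröbner basis of J.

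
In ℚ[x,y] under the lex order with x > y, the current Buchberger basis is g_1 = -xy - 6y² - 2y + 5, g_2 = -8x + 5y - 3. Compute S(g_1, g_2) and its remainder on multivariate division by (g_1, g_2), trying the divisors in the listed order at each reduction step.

S(g_1, g_2) = 53/8y² + 13/8y - 5; remainder on division = 53/8y² + 13/8y - 5.

lcm(LM(g_1), LM(g_2)) = xy.
S = (lcm/LT(g_1))·g_1 − (lcm/LT(g_2))·g_2 = 53/8y² + 13/8y - 5.
Reduce S modulo (g_1, g_2) in that order:
  leading term y²: no divisor's leading term divides it; move 53/8y² to the remainder.
  leading term y: no divisor's leading term divides it; move 13/8y to the remainder.
  leading term 1: no divisor's leading term divides it; move -5 to the remainder.
The remainder 53/8y² + 13/8y - 5 is nonzero, so it would be added as the next basis element.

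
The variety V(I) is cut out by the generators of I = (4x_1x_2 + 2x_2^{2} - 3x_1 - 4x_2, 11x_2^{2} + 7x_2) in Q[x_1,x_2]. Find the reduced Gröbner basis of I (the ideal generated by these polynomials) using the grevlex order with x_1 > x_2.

G = {x_2^{2} + \tfrac{7}{11}x_2, x_1 + \tfrac{58}{61}x_2}

f_1 = 4x_1x_2 + 2x_2^{2} - 3x_1 - 4x_2, LT = x_1x_2.
f_2 = 11x_2^{2} + 7x_2, LT = x_2^{2}.

S(f_1,f_2): lcm = x_1x_2^{2}. S = \tfrac{1}{2}x_2^{3} - \tfrac{61}{44}x_1x_2 - x_2^{2}.
  reduce S modulo (f_1, f_2):
  remainder -\tfrac{183}{176}x_1 - \tfrac{87}{88}x_2 ≠ 0; add g_3 = -\tfrac{183}{176}x_1 - \tfrac{87}{88}x_2 to the basis.

The other S-polynomials (S(f_1,g_3), S(f_2,g_3)) all reduce to 0 modulo the current basis, so we have a Gröbner basis.
Inter-reduce: drop elements whose leading term is divisible by another's, tail-reduce, and make monic.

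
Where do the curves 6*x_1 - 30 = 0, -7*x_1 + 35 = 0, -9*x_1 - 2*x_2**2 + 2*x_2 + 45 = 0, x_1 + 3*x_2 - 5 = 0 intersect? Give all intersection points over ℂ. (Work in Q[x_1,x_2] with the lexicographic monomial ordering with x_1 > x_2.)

{(5, 0)}

Compute a lex Gröbner basis by Buchberger's algorithm.
f_1 = 6*x_1 - 30, LT = x_1.
f_2 = -7*x_1 + 35, LT = x_1.
f_3 = -9*x_1 - 2*x_2**2 + 2*x_2 + 45, LT = x_1.
f_4 = x_1 + 3*x_2 - 5, LT = x_1.

S(f_1,f_3): lcm = x_1. S = -2/9*x_2**2 + 2/9*x_2.
  leading term x_2**2: no divisor's leading term divides it; move -2/9*x_2**2 to the remainder.
  leading term x_2: no divisor's leading term divides it; move 2/9*x_2 to the remainder.
  remainder -2/9*x_2**2 + 2/9*x_2 ≠ 0; add h_5 = -2/9*x_2**2 + 2/9*x_2 to the basis.

S(f_1,f_4): lcm = x_1. S = -3*x_2.
  leading term x_2: no divisor's leading term divides it; move -3*x_2 to the remainder.
  remainder -3*x_2 ≠ 0; add h_6 = -3*x_2 to the basis.

The other S-polynomials (S(f_1,f_2), S(f_2,f_3), S(f_2,f_4), S(f_3,f_4), S(f_1,h_5), S(f_2,h_5), S(f_3,h_5), S(f_4,h_5), S(f_1,h_6), S(f_2,h_6), S(f_3,h_6), S(f_4,h_6), S(h_5,h_6)) all reduce to 0 modulo the current basis, so we have a Gröbner basis.
Inter-reduce: drop elements whose leading term is divisible by another's, tail-reduce, and make monic.
Reduced Gröbner basis: {x_1 - 5, x_2}.

From the last basis element, x_2 = 0, so x_2 takes values in {0}. Each choice, substituted upward through the basis, yields the corresponding point(s) of the solution set.
  x_2 = 0: the earlier basis element becomes x_1 - 5 = 0, giving x_1 = 5 — point (5, 0).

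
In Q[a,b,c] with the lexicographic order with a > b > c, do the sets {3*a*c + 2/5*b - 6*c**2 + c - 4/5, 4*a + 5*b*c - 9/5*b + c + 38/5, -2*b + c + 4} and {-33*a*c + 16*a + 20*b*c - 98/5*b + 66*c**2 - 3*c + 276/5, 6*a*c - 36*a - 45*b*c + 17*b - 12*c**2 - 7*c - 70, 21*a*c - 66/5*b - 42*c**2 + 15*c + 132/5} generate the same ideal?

Two ideals are equal iff their reduced Gröbner bases coincide (the reduced basis is unique for a fixed ordering).
Buchberger on the first generating set:
f_1 = 3*a*c + 2/5*b - 6*c**2 + c - 4/5, LT = a*c.
f_2 = 4*a + 5*b*c - 9/5*b + c + 38/5, LT = a.
f_3 = -2*b + c + 4, LT = b.

S(f_1,f_2): lcm = a*c. S = -5/4*b*c**2 + 9/20*b*c + 2/15*b - 9/4*c**2 - 47/30*c - 4/15.
  leading term b*c**2: subtract (5/8*c**2)·f_3 from -5/4*b*c**2 + 9/20*b*c + 2/15*b - 9/4*c**2 - 47/30*c - 4/15 → 9/20*b*c + 2/15*b - 5/8*c**3 - 19/4*c**2 - 47/30*c - 4/15
  leading term b*c: subtract (-9/40*c)·f_3 from 9/20*b*c + 2/15*b - 5/8*c**3 - 19/4*c**2 - 47/30*c - 4/15 → 2/15*b - 5/8*c**3 - 181/40*c**2 - 2/3*c - 4/15
  leading term b: subtract (-1/15)·f_3 from 2/15*b - 5/8*c**3 - 181/40*c**2 - 2/3*c - 4/15 → -5/8*c**3 - 181/40*c**2 - 3/5*c
  leading term c**3: no divisor's leading term divides it; move -5/8*c**3 to the remainder.
  leading term c**2: no divisor's leading term divides it; move -181/40*c**2 to the remainder.
  leading term c: no divisor's leading term divides it; move -3/5*c to the remainder.
  remainder -5/8*c**3 - 181/40*c**2 - 3/5*c ≠ 0; add g_4 = -5/8*c**3 - 181/40*c**2 - 3/5*c to the basis.

The other S-polynomials (S(f_1,f_3), S(f_2,f_3), S(f_1,g_4), S(f_2,g_4), S(f_3,g_4)) all reduce to 0 modulo the current basis, so we have a Gröbner basis.
Inter-reduce: drop elements whose leading term is divisible by another's, tail-reduce, and make monic.
Reduced Gröbner basis: {a + 5/8*c**2 + 101/40*c + 1, b - 1/2*c - 2, c**3 + 181/25*c**2 + 24/25*c}.

Buchberger on the second generating set:
h_1 = -33*a*c + 16*a + 20*b*c - 98/5*b + 66*c**2 - 3*c + 276/5, LT = a*c.
h_2 = 6*a*c - 36*a - 45*b*c + 17*b - 12*c**2 - 7*c - 70, LT = a*c.
h_3 = 21*a*c - 66/5*b - 42*c**2 + 15*c + 132/5, LT = a*c.

S(h_1,h_2): lcm = a*c. S = 182/33*a + 455/66*b*c - 739/330*b + 83/66*c + 1649/165.
  leading term a: no divisor's leading term divides it; move 182/33*a to the remainder.
  leading term b*c: no divisor's leading term divides it; move 455/66*b*c to the remainder.
  leading term b: no divisor's leading term divides it; move -739/330*b to the remainder.
  leading term c: no divisor's leading term divides it; move 83/66*c to the remainder.
  leading term 1: no divisor's leading term divides it; move 1649/165 to the remainder.
  remainder 182/33*a + 455/66*b*c - 739/330*b + 83/66*c + 1649/165 ≠ 0; add k_4 = 182/33*a + 455/66*b*c - 739/330*b + 83/66*c + 1649/165 to the basis.

S(h_1,h_3): lcm = a*c. S = -16/33*a - 20/33*b*c + 1412/1155*b - 48/77*c - 1128/385.
  leading term a: subtract (-8/91)·k_4 from -16/33*a - 20/33*b*c + 1412/1155*b - 48/77*c - 1128/385 → 40/39*b - 20/39*c - 80/39
  leading term b: no divisor's leading term divides it; move 40/39*b to the remainder.
  leading term c: no divisor's leading term divides it; move -20/39*c to the remainder.
  leading term 1: no divisor's leading term divides it; move -80/39 to the remainder.
  remainder 40/39*b - 20/39*c - 80/39 ≠ 0; add k_5 = 40/39*b - 20/39*c - 80/39 to the basis.

S(h_1,k_4): lcm = a*c. S = -16/33*a - 5/4*b*c**2 - 12013/60060*b*c + 98/165*b - 811/364*c**2 - 17229/10010*c - 92/55.
  leading term a: subtract (-8/91)·k_4 from -16/33*a - 5/4*b*c**2 - 12013/60060*b*c + 98/165*b - 811/364*c**2 - 17229/10010*c - 92/55 → -5/4*b*c**2 + 739/1820*b*c + 542/1365*b - 811/364*c**2 - 4397/2730*c - 1084/1365
  leading term b*c**2: subtract (-39/32*c**2)·k_5 from -5/4*b*c**2 + 739/1820*b*c + 542/1365*b - 811/364*c**2 - 4397/2730*c - 1084/1365 → 739/1820*b*c + 542/1365*b - 5/8*c**3 - 1721/364*c**2 - 4397/2730*c - 1084/1365
  leading term b*c: subtract (2217/5600*c)·k_5 from 739/1820*b*c + 542/1365*b - 5/8*c**3 - 1721/364*c**2 - 4397/2730*c - 1084/1365 → 542/1365*b - 5/8*c**3 - 181/40*c**2 - 218/273*c - 1084/1365
  leading term b: subtract (271/700)·k_5 from 542/1365*b - 5/8*c**3 - 181/40*c**2 - 218/273*c - 1084/1365 → -5/8*c**3 - 181/40*c**2 - 3/5*c
  leading term c**3: no divisor's leading term divides it; move -5/8*c**3 to the remainder.
  leading term c**2: no divisor's leading term divides it; move -181/40*c**2 to the remainder.
  leading term c: no divisor's leading term divides it; move -3/5*c to the remainder.
  remainder -5/8*c**3 - 181/40*c**2 - 3/5*c ≠ 0; add k_6 = -5/8*c**3 - 181/40*c**2 - 3/5*c to the basis.

The other S-polynomials (S(h_2,h_3), S(h_2,k_4), S(h_3,k_4), S(h_1,k_5), S(h_2,k_5), S(h_3,k_5), S(k_4,k_5), S(h_1,k_6), S(h_2,k_6), S(h_3,k_6), S(k_4,k_6), S(k_5,k_6)) all reduce to 0 modulo the current basis, so we have a Gröbner basis.
Inter-reduce: drop elements whose leading term is divisible by another's, tail-reduce, and make monic.
Reduced Gröbner basis: {a + 5/8*c**2 + 101/40*c + 1, b - 1/2*c - 2, c**3 + 181/25*c**2 + 24/25*c}.

Same reduced basis, so the two generating sets span the same ideal.

Yes, the ideals are equal.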